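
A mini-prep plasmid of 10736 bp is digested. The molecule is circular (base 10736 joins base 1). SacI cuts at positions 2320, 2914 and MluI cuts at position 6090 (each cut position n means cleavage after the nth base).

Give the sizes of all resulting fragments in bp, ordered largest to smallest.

Combined cut positions (sorted): 2320, 2914, 6090.
Circular molecule, 3 cuts → 3 fragments:
  2914 − 2320 = 594 bp
  6090 − 2914 = 3176 bp
  wrap: 10736 − 6090 + 2320 = 6966 bp
Sorted largest to smallest: 6966, 3176, 594 bp.

6966, 3176, 594 bp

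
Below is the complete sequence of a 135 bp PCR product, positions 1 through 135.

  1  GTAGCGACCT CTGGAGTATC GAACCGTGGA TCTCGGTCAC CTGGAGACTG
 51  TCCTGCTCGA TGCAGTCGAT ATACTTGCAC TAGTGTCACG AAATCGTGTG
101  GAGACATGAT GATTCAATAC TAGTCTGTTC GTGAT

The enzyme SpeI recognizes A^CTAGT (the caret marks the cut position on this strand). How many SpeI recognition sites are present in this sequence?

ACTAGT occurs starting at positions 79, 119.
SpeI cuts at 2 sites.

2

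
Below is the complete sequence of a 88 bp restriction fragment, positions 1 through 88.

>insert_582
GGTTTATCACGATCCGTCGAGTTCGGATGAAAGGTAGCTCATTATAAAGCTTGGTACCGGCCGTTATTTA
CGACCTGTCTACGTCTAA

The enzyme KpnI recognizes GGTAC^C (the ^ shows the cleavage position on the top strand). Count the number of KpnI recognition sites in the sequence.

GGTACC occurs starting at position 53.
KpnI cuts at 1 site.

1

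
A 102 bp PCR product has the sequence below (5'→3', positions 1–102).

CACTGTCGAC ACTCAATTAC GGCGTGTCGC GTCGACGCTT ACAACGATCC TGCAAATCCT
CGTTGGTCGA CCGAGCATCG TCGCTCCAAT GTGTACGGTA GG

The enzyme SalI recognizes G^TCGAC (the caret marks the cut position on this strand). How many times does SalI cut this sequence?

GTCGAC occurs starting at positions 5, 31, 66.
SalI cuts at 3 sites.

3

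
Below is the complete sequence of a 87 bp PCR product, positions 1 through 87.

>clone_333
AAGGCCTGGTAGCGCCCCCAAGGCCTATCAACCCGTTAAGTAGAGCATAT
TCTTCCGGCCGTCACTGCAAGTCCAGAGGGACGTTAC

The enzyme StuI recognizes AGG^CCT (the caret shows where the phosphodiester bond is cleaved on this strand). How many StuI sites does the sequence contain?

AGGCCT occurs starting at positions 2, 21.
StuI cuts at 2 sites.

2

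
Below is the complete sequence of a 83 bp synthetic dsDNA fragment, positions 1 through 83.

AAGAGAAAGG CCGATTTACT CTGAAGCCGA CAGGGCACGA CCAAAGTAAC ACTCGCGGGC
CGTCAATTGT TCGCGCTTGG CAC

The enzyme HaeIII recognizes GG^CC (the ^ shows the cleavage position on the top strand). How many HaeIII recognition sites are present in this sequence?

GGCC occurs starting at positions 9, 58.
HaeIII cuts at 2 sites.

2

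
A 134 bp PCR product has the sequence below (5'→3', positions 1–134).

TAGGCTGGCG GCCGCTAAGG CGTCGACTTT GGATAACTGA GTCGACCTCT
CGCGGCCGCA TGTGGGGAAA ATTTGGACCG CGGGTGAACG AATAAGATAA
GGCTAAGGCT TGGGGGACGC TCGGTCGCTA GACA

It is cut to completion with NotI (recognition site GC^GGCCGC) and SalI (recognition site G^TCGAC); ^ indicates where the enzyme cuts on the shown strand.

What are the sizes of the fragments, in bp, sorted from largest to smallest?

NotI sites (GCGGCCGC) start at positions 8, 52.
NotI cuts after base 2 of each site, so after positions 9, 53.
SalI sites (GTCGAC) start at positions 22, 41.
SalI cuts after the first base of each site, so after positions 22, 41.
Combined cut positions: 9, 22, 41, 53.
Linear molecule, 4 cuts → 5 fragments:
  1–9 → 9 bp
  10–22 → 13 bp
  23–41 → 19 bp
  42–53 → 12 bp
  54–134 → 81 bp
Sorted largest to smallest: 81, 19, 13, 12, 9 bp.

81, 19, 13, 12, 9 bp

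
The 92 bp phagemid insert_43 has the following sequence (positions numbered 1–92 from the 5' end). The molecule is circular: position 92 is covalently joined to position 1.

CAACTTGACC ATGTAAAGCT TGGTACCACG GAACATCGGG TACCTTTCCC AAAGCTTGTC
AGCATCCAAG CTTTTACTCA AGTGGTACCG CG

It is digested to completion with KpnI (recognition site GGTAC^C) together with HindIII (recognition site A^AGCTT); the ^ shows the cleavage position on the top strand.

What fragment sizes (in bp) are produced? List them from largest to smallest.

KpnI sites (GGTACC) start at positions 22, 39, 84.
KpnI cuts after base 5 of each site (before the last base), so after positions 26, 43, 88.
HindIII sites (AAGCTT) start at positions 16, 52, 68.
HindIII cuts after the first base of each site, so after positions 16, 52, 68.
Combined cut positions: 16, 26, 43, 52, 68, 88.
Circular molecule, 6 cuts → 6 fragments:
  17–26 → 10 bp
  27–43 → 17 bp
  44–52 → 9 bp
  53–68 → 16 bp
  69–88 → 20 bp
  89–92 then 1–16 → 4 + 16 = 20 bp
Sorted largest to smallest: 20, 20, 17, 16, 10, 9 bp.

20, 20, 17, 16, 10, 9 bp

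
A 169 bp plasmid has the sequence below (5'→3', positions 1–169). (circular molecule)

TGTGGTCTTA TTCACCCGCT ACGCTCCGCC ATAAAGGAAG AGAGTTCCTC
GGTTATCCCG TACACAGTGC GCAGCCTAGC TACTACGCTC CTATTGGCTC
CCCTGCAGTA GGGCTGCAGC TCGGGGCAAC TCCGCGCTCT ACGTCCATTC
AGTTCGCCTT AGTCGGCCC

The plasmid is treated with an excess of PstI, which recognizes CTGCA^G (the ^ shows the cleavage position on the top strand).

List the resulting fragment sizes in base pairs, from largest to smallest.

PstI sites (CTGCAG) start at positions 103, 114.
PstI cuts after base 5 of each site (before the last base), so after positions 107, 118.
Circular molecule, 2 cuts → 2 fragments:
  108–118 → 11 bp
  119–169 then 1–107 → 51 + 107 = 158 bp
Sorted largest to smallest: 158, 11 bp.

158, 11 bp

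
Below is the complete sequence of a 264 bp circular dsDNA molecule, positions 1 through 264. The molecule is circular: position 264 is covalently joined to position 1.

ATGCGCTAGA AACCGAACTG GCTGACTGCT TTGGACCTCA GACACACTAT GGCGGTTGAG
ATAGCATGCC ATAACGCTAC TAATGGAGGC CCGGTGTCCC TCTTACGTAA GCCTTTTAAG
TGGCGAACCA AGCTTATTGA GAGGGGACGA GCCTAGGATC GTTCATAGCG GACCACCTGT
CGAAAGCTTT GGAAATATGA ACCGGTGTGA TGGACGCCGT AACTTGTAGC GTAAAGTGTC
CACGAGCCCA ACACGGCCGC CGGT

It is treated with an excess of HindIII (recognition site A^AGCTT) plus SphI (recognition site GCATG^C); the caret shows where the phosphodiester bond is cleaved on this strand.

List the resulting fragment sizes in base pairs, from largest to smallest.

148, 62, 54 bp

HindIII sites (AAGCTT) start at positions 130, 184.
HindIII cuts after the first base of each site, so after positions 130, 184.
The SphI site (GCATGC) starts at position 64.
SphI cuts after base 5 of each site (before the last base), so after position 68.
Combined cut positions: 68, 130, 184.
Circular molecule, 3 cuts → 3 fragments:
  69–130 → 62 bp
  131–184 → 54 bp
  185–264 then 1–68 → 80 + 68 = 148 bp
Sorted largest to smallest: 148, 62, 54 bp.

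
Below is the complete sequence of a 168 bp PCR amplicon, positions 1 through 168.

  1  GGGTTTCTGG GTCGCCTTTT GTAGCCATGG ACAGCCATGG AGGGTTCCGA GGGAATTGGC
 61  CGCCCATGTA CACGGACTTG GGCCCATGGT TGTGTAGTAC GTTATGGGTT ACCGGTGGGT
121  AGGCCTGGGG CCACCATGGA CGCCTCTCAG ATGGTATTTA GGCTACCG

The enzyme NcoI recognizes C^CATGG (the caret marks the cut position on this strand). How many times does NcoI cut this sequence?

CCATGG occurs starting at positions 25, 35, 84, 134.
NcoI cuts at 4 sites.

4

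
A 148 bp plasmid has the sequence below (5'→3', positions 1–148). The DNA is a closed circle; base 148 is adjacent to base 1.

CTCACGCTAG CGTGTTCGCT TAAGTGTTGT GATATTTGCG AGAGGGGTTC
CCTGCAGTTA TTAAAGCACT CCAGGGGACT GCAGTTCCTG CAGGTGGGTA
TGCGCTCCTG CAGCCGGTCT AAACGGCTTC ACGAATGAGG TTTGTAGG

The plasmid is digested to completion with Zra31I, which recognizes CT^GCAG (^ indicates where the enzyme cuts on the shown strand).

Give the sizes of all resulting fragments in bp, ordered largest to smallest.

Zra31I sites (CTGCAG) start at positions 52, 79, 88, 108.
Zra31I cuts after base 2 of each site, so after positions 53, 80, 89, 109.
Circular molecule, 4 cuts → 4 fragments:
  54–80 → 27 bp
  81–89 → 9 bp
  90–109 → 20 bp
  110–148 then 1–53 → 39 + 53 = 92 bp
Sorted largest to smallest: 92, 27, 20, 9 bp.

92, 27, 20, 9 bp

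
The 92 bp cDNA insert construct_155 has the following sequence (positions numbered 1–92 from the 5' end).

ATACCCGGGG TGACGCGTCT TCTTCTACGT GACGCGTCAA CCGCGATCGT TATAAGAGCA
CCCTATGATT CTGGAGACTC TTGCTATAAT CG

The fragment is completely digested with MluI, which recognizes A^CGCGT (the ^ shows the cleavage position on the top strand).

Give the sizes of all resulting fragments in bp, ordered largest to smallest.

60, 19, 13 bp

MluI sites (ACGCGT) start at positions 13, 32.
MluI cuts after the first base of each site, so after positions 13, 32.
Linear molecule, 2 cuts → 3 fragments:
  1–13 → 13 bp
  14–32 → 19 bp
  33–92 → 60 bp
Sorted largest to smallest: 60, 19, 13 bp.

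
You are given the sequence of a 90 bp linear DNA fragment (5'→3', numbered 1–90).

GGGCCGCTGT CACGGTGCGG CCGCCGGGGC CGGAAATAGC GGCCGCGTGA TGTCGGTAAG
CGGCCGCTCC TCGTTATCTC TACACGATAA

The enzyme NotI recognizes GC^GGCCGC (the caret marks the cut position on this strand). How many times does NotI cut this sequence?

3

GCGGCCGC occurs starting at positions 17, 39, 60.
NotI cuts at 3 sites.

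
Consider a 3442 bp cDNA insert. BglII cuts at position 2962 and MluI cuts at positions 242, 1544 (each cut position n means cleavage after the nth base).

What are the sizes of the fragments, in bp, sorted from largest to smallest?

1418, 1302, 480, 242 bp

Combined cut positions (sorted): 242, 1544, 2962.
Linear molecule, 3 cuts → 4 fragments:
  242 − 0 = 242 bp
  1544 − 242 = 1302 bp
  2962 − 1544 = 1418 bp
  3442 − 2962 = 480 bp
Sorted largest to smallest: 1418, 1302, 480, 242 bp.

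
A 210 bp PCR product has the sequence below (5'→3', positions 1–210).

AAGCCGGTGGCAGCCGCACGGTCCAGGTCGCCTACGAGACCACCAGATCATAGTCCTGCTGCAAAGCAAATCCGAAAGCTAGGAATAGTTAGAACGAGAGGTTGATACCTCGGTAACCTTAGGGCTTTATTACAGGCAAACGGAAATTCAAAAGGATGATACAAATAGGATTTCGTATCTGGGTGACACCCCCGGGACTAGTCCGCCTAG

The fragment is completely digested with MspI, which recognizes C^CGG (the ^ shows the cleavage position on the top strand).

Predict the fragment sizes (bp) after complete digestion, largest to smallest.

MspI sites (CCGG) start at positions 4, 192.
MspI cuts after the first base of each site, so after positions 4, 192.
Linear molecule, 2 cuts → 3 fragments:
  1–4 → 4 bp
  5–192 → 188 bp
  193–210 → 18 bp
Sorted largest to smallest: 188, 18, 4 bp.

188, 18, 4 bp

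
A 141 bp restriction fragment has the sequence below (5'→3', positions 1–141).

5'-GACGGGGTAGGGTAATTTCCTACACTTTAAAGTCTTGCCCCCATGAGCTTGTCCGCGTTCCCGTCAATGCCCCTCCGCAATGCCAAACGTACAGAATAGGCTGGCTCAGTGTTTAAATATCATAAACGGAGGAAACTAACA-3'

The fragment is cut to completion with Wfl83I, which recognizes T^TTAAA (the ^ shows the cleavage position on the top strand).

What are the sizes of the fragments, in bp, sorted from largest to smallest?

86, 29, 26 bp

Wfl83I sites (TTTAAA) start at positions 26, 112.
Wfl83I cuts after the first base of each site, so after positions 26, 112.
Linear molecule, 2 cuts → 3 fragments:
  1–26 → 26 bp
  27–112 → 86 bp
  113–141 → 29 bp
Sorted largest to smallest: 86, 29, 26 bp.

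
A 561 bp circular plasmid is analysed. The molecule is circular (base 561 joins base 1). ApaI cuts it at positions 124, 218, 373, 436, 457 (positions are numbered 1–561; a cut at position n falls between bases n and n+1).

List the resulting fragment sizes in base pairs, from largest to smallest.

228, 155, 94, 63, 21 bp

Circular molecule, 5 cuts → 5 fragments:
  218 − 124 = 94 bp
  373 − 218 = 155 bp
  436 − 373 = 63 bp
  457 − 436 = 21 bp
  wrap: 561 − 457 + 124 = 228 bp
Sorted largest to smallest: 228, 155, 94, 63, 21 bp.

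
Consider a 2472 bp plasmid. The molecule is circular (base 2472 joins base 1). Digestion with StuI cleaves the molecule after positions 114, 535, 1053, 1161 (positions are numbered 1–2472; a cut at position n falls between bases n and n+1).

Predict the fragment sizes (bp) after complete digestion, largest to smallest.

1425, 518, 421, 108 bp

Circular molecule, 4 cuts → 4 fragments:
  535 − 114 = 421 bp
  1053 − 535 = 518 bp
  1161 − 1053 = 108 bp
  wrap: 2472 − 1161 + 114 = 1425 bp
Sorted largest to smallest: 1425, 518, 421, 108 bp.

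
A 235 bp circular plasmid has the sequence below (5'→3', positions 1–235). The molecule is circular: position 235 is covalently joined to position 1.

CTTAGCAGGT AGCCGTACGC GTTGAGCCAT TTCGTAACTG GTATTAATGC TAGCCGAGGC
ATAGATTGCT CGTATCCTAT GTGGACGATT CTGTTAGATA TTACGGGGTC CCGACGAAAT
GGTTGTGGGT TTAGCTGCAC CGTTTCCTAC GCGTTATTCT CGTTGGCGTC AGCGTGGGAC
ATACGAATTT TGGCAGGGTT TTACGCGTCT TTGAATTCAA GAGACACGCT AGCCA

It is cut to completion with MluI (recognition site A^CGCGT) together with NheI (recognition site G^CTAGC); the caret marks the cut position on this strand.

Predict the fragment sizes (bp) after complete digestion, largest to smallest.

100, 54, 32, 25, 24 bp

MluI sites (ACGCGT) start at positions 17, 149, 203.
MluI cuts after the first base of each site, so after positions 17, 149, 203.
NheI sites (GCTAGC) start at positions 49, 228.
NheI cuts after the first base of each site, so after positions 49, 228.
Combined cut positions: 17, 49, 149, 203, 228.
Circular molecule, 5 cuts → 5 fragments:
  18–49 → 32 bp
  50–149 → 100 bp
  150–203 → 54 bp
  204–228 → 25 bp
  229–235 then 1–17 → 7 + 17 = 24 bp
Sorted largest to smallest: 100, 54, 32, 25, 24 bp.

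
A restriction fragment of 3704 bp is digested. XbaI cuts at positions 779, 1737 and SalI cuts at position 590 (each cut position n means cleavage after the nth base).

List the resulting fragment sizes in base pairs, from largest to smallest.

1967, 958, 590, 189 bp

Combined cut positions (sorted): 590, 779, 1737.
Linear molecule, 3 cuts → 4 fragments:
  590 − 0 = 590 bp
  779 − 590 = 189 bp
  1737 − 779 = 958 bp
  3704 − 1737 = 1967 bp
Sorted largest to smallest: 1967, 958, 590, 189 bp.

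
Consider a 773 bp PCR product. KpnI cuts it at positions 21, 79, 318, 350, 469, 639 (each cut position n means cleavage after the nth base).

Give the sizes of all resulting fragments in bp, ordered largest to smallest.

Linear molecule, 6 cuts → 7 fragments:
  21 − 0 = 21 bp
  79 − 21 = 58 bp
  318 − 79 = 239 bp
  350 − 318 = 32 bp
  469 − 350 = 119 bp
  639 − 469 = 170 bp
  773 − 639 = 134 bp
Sorted largest to smallest: 239, 170, 134, 119, 58, 32, 21 bp.

239, 170, 134, 119, 58, 32, 21 bp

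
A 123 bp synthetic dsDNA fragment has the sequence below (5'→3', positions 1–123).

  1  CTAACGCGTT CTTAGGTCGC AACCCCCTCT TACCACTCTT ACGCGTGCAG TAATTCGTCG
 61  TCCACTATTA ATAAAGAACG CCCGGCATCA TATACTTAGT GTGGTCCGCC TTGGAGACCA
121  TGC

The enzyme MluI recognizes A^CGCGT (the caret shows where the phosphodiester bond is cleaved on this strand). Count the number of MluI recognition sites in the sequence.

ACGCGT occurs starting at positions 4, 41.
MluI cuts at 2 sites.

2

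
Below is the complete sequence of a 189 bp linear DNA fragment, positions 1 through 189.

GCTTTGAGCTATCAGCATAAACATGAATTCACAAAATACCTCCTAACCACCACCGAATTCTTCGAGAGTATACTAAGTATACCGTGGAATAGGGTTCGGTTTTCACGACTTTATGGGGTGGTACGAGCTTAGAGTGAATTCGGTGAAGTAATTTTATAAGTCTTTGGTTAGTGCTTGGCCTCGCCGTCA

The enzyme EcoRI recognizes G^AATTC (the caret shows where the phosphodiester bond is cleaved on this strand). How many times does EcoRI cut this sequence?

3

GAATTC occurs starting at positions 25, 55, 136.
EcoRI cuts at 3 sites.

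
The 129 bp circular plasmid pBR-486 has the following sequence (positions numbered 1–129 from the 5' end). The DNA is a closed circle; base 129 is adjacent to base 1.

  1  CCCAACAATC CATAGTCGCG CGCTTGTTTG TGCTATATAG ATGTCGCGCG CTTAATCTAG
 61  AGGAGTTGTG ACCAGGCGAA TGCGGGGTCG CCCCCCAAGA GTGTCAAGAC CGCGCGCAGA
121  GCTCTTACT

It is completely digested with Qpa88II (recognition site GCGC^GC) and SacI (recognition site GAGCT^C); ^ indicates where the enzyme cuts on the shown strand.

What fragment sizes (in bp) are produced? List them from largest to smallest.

Qpa88II sites (GCGCGC) start at positions 18, 46, 112.
Qpa88II cuts after base 4 of each site, so after positions 21, 49, 115.
The SacI site (GAGCTC) starts at position 119.
SacI cuts after base 5 of each site (before the last base), so after position 123.
Combined cut positions: 21, 49, 115, 123.
Circular molecule, 4 cuts → 4 fragments:
  22–49 → 28 bp
  50–115 → 66 bp
  116–123 → 8 bp
  124–129 then 1–21 → 6 + 21 = 27 bp
Sorted largest to smallest: 66, 28, 27, 8 bp.

66, 28, 27, 8 bp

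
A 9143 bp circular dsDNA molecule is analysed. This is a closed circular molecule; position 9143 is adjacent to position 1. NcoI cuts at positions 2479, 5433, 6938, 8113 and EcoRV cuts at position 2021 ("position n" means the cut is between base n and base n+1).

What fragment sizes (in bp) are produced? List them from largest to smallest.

Combined cut positions (sorted): 2021, 2479, 5433, 6938, 8113.
Circular molecule, 5 cuts → 5 fragments:
  2479 − 2021 = 458 bp
  5433 − 2479 = 2954 bp
  6938 − 5433 = 1505 bp
  8113 − 6938 = 1175 bp
  wrap: 9143 − 8113 + 2021 = 3051 bp
Sorted largest to smallest: 3051, 2954, 1505, 1175, 458 bp.

3051, 2954, 1505, 1175, 458 bp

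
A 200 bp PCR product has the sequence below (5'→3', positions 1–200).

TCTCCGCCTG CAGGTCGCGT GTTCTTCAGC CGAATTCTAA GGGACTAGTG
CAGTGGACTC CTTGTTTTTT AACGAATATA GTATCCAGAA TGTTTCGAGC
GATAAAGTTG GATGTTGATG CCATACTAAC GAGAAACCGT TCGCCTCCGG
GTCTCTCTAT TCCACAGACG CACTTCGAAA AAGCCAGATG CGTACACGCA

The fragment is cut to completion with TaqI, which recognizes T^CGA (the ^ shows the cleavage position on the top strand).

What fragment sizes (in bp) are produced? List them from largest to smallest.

95, 80, 25 bp

TaqI sites (TCGA) start at positions 95, 175.
TaqI cuts after the first base of each site, so after positions 95, 175.
Linear molecule, 2 cuts → 3 fragments:
  1–95 → 95 bp
  96–175 → 80 bp
  176–200 → 25 bp
Sorted largest to smallest: 95, 80, 25 bp.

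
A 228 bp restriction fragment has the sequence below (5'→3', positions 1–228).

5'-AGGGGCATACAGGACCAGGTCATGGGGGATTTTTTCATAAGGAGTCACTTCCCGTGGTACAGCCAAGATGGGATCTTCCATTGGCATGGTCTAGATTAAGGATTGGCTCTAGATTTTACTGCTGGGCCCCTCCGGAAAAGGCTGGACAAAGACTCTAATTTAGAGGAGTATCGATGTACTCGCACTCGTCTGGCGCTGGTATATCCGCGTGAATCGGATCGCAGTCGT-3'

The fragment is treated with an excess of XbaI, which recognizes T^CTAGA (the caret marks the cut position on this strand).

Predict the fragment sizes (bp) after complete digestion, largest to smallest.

XbaI sites (TCTAGA) start at positions 90, 108.
XbaI cuts after the first base of each site, so after positions 90, 108.
Linear molecule, 2 cuts → 3 fragments:
  1–90 → 90 bp
  91–108 → 18 bp
  109–228 → 120 bp
Sorted largest to smallest: 120, 90, 18 bp.

120, 90, 18 bp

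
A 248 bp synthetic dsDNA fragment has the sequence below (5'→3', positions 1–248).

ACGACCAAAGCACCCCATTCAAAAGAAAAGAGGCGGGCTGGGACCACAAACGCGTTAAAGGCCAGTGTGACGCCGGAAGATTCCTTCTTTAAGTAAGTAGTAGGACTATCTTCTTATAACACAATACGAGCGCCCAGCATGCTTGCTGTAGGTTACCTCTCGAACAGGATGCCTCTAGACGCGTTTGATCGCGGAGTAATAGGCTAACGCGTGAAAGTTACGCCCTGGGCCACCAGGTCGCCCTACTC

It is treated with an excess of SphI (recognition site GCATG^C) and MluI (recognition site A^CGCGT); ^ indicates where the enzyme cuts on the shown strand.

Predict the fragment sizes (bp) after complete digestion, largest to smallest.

The SphI site (GCATGC) starts at position 137.
SphI cuts after base 5 of each site (before the last base), so after position 141.
MluI sites (ACGCGT) start at positions 50, 179, 207.
MluI cuts after the first base of each site, so after positions 50, 179, 207.
Combined cut positions: 50, 141, 179, 207.
Linear molecule, 4 cuts → 5 fragments:
  1–50 → 50 bp
  51–141 → 91 bp
  142–179 → 38 bp
  180–207 → 28 bp
  208–248 → 41 bp
Sorted largest to smallest: 91, 50, 41, 38, 28 bp.

91, 50, 41, 38, 28 bp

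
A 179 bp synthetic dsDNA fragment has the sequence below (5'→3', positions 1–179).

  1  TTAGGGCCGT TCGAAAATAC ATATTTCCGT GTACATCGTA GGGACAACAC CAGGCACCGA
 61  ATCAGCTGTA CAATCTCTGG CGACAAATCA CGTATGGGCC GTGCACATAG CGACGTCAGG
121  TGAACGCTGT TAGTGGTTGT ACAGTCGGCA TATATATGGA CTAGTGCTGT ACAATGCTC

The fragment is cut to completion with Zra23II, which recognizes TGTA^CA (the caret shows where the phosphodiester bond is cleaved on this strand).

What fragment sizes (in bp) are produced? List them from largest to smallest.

71, 37, 33, 30, 8 bp

Zra23II sites (TGTACA) start at positions 30, 67, 138, 168.
Zra23II cuts after base 4 of each site, so after positions 33, 70, 141, 171.
Linear molecule, 4 cuts → 5 fragments:
  1–33 → 33 bp
  34–70 → 37 bp
  71–141 → 71 bp
  142–171 → 30 bp
  172–179 → 8 bp
Sorted largest to smallest: 71, 37, 33, 30, 8 bp.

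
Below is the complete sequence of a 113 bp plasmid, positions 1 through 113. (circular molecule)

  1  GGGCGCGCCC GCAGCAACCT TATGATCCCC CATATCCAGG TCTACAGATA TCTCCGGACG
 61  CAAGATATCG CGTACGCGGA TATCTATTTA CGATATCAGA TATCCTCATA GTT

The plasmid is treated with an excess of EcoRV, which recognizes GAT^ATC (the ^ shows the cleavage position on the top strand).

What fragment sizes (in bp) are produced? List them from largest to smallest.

EcoRV sites (GATATC) start at positions 47, 64, 79, 92, 99.
EcoRV cuts after base 3 of each site, so after positions 49, 66, 81, 94, 101.
Circular molecule, 5 cuts → 5 fragments:
  50–66 → 17 bp
  67–81 → 15 bp
  82–94 → 13 bp
  95–101 → 7 bp
  102–113 then 1–49 → 12 + 49 = 61 bp
Sorted largest to smallest: 61, 17, 15, 13, 7 bp.

61, 17, 15, 13, 7 bp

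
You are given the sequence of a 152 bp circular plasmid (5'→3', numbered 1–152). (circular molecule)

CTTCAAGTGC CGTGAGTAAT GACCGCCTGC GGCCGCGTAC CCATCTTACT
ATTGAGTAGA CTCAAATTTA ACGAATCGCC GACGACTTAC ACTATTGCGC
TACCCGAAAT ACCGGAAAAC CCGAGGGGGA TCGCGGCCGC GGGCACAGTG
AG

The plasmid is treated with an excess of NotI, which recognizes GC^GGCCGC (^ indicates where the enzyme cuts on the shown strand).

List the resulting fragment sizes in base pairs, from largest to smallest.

104, 48 bp

NotI sites (GCGGCCGC) start at positions 29, 133.
NotI cuts after base 2 of each site, so after positions 30, 134.
Circular molecule, 2 cuts → 2 fragments:
  31–134 → 104 bp
  135–152 then 1–30 → 18 + 30 = 48 bp
Sorted largest to smallest: 104, 48 bp.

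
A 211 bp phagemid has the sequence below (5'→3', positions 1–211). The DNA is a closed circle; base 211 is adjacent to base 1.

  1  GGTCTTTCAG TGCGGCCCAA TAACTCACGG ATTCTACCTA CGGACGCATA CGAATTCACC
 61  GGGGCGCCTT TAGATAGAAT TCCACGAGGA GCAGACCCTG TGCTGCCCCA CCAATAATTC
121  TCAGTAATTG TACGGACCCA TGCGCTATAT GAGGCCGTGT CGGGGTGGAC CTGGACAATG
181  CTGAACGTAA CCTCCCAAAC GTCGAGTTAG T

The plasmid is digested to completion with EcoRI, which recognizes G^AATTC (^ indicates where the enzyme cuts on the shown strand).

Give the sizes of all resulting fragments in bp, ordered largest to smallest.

186, 25 bp

EcoRI sites (GAATTC) start at positions 52, 77.
EcoRI cuts after the first base of each site, so after positions 52, 77.
Circular molecule, 2 cuts → 2 fragments:
  53–77 → 25 bp
  78–211 then 1–52 → 134 + 52 = 186 bp
Sorted largest to smallest: 186, 25 bp.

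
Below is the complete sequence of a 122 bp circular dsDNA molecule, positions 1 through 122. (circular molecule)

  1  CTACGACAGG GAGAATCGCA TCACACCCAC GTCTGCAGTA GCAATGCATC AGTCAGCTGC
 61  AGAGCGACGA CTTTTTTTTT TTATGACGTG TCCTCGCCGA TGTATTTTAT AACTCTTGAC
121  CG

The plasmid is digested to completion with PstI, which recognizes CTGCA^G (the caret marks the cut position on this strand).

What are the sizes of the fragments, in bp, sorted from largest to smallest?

PstI sites (CTGCAG) start at positions 33, 57.
PstI cuts after base 5 of each site (before the last base), so after positions 37, 61.
Circular molecule, 2 cuts → 2 fragments:
  38–61 → 24 bp
  62–122 then 1–37 → 61 + 37 = 98 bp
Sorted largest to smallest: 98, 24 bp.

98, 24 bp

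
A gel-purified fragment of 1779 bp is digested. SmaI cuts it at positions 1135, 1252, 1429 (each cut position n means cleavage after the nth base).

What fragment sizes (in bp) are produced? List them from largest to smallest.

Linear molecule, 3 cuts → 4 fragments:
  1135 − 0 = 1135 bp
  1252 − 1135 = 117 bp
  1429 − 1252 = 177 bp
  1779 − 1429 = 350 bp
Sorted largest to smallest: 1135, 350, 177, 117 bp.

1135, 350, 177, 117 bp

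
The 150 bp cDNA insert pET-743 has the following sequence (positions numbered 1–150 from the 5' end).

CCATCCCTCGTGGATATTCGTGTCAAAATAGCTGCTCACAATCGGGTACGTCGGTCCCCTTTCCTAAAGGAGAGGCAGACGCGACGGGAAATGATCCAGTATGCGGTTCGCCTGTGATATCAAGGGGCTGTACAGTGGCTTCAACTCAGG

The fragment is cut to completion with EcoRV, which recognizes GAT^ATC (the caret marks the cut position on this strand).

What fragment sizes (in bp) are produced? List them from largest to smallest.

118, 32 bp

The EcoRV site (GATATC) starts at position 116.
EcoRV cuts after base 3 of each site, so after position 118.
Linear molecule, 1 cut → 2 fragments:
  1–118 → 118 bp
  119–150 → 32 bp
Sorted largest to smallest: 118, 32 bp.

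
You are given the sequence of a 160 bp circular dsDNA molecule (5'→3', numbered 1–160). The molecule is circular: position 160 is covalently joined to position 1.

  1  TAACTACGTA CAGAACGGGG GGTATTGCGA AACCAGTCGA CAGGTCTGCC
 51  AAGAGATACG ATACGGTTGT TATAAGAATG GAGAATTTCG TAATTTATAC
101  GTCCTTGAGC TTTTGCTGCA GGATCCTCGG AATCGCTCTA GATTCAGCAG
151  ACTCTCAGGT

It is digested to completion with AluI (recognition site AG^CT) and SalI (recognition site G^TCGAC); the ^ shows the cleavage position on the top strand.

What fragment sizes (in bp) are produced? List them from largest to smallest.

The AluI site (AGCT) starts at position 108.
AluI cuts after base 2 of each site, so after position 109.
The SalI site (GTCGAC) starts at position 36.
SalI cuts after the first base of each site, so after position 36.
Combined cut positions: 36, 109.
Circular molecule, 2 cuts → 2 fragments:
  37–109 → 73 bp
  110–160 then 1–36 → 51 + 36 = 87 bp
Sorted largest to smallest: 87, 73 bp.

87, 73 bp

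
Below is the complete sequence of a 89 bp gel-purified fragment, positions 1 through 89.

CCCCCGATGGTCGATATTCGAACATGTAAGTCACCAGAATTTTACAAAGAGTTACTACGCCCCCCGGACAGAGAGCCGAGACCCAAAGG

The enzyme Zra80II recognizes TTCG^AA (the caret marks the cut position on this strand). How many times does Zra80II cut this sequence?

1

TTCGAA occurs starting at position 17.
Zra80II cuts at 1 site.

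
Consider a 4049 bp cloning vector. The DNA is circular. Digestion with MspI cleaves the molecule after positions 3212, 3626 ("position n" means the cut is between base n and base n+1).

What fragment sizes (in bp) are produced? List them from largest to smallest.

3635, 414 bp

Circular molecule, 2 cuts → 2 fragments:
  3626 − 3212 = 414 bp
  wrap: 4049 − 3626 + 3212 = 3635 bp
Sorted largest to smallest: 3635, 414 bp.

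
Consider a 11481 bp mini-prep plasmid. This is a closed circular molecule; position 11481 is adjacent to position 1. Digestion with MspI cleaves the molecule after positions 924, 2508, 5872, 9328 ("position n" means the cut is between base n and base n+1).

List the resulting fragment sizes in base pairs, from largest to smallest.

3456, 3364, 3077, 1584 bp

Circular molecule, 4 cuts → 4 fragments:
  2508 − 924 = 1584 bp
  5872 − 2508 = 3364 bp
  9328 − 5872 = 3456 bp
  wrap: 11481 − 9328 + 924 = 3077 bp
Sorted largest to smallest: 3456, 3364, 3077, 1584 bp.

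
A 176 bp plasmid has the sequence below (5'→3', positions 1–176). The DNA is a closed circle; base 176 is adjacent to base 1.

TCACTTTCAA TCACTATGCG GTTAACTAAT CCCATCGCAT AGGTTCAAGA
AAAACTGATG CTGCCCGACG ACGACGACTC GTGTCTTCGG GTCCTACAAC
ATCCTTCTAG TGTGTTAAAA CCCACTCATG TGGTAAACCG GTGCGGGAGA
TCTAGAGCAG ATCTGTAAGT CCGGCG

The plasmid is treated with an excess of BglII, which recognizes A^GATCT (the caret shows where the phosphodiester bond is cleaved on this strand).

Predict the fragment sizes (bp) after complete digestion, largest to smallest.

165, 11 bp

BglII sites (AGATCT) start at positions 148, 159.
BglII cuts after the first base of each site, so after positions 148, 159.
Circular molecule, 2 cuts → 2 fragments:
  149–159 → 11 bp
  160–176 then 1–148 → 17 + 148 = 165 bp
Sorted largest to smallest: 165, 11 bp.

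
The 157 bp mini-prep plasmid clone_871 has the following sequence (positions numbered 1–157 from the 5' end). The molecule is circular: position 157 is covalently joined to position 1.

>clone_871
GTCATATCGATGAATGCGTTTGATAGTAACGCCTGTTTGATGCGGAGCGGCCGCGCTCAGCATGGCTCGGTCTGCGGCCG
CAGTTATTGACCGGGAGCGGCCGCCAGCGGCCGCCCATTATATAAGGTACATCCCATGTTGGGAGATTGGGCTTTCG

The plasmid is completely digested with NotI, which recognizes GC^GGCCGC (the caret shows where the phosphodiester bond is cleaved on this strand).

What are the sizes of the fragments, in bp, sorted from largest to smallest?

NotI sites (GCGGCCGC) start at positions 47, 74, 97, 107.
NotI cuts after base 2 of each site, so after positions 48, 75, 98, 108.
Circular molecule, 4 cuts → 4 fragments:
  49–75 → 27 bp
  76–98 → 23 bp
  99–108 → 10 bp
  109–157 then 1–48 → 49 + 48 = 97 bp
Sorted largest to smallest: 97, 27, 23, 10 bp.

97, 27, 23, 10 bp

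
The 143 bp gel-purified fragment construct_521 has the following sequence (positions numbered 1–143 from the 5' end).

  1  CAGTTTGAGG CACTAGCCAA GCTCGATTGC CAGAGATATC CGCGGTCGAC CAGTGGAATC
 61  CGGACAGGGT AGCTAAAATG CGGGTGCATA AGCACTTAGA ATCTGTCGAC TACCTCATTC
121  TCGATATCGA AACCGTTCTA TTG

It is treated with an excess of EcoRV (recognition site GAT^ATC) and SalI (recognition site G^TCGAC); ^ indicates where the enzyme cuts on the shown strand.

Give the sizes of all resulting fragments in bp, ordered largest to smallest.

EcoRV sites (GATATC) start at positions 35, 123.
EcoRV cuts after base 3 of each site, so after positions 37, 125.
SalI sites (GTCGAC) start at positions 45, 105.
SalI cuts after the first base of each site, so after positions 45, 105.
Combined cut positions: 37, 45, 105, 125.
Linear molecule, 4 cuts → 5 fragments:
  1–37 → 37 bp
  38–45 → 8 bp
  46–105 → 60 bp
  106–125 → 20 bp
  126–143 → 18 bp
Sorted largest to smallest: 60, 37, 20, 18, 8 bp.

60, 37, 20, 18, 8 bp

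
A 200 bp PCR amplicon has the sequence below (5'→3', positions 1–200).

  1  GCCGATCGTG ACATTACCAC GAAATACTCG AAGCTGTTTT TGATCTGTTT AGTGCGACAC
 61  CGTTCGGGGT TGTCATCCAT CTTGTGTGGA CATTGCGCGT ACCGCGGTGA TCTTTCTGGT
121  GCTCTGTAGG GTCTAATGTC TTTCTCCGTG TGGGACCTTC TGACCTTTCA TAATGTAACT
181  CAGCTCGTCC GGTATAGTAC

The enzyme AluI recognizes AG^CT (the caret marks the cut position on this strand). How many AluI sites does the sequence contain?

2

AGCT occurs starting at positions 32, 182.
AluI cuts at 2 sites.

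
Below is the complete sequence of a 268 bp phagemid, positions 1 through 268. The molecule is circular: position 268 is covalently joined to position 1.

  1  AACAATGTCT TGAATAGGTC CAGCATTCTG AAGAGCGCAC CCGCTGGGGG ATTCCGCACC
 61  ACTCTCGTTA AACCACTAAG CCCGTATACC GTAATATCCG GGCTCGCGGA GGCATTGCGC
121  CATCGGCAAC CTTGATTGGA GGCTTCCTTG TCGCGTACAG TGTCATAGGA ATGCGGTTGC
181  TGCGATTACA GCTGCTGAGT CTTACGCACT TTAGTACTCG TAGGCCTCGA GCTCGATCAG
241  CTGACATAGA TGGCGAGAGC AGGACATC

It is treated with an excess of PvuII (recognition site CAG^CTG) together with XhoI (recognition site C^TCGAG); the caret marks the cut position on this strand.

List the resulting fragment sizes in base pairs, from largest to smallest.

PvuII sites (CAGCTG) start at positions 189, 238.
PvuII cuts after base 3 of each site, so after positions 191, 240.
The XhoI site (CTCGAG) starts at position 226.
XhoI cuts after the first base of each site, so after position 226.
Combined cut positions: 191, 226, 240.
Circular molecule, 3 cuts → 3 fragments:
  192–226 → 35 bp
  227–240 → 14 bp
  241–268 then 1–191 → 28 + 191 = 219 bp
Sorted largest to smallest: 219, 35, 14 bp.

219, 35, 14 bp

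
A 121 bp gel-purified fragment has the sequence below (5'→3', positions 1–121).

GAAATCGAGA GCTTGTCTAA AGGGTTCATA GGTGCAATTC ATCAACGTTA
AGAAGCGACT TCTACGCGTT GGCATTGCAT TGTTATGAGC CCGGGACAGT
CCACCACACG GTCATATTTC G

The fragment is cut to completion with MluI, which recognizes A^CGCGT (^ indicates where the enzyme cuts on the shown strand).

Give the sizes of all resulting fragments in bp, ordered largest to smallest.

The MluI site (ACGCGT) starts at position 64.
MluI cuts after the first base of each site, so after position 64.
Linear molecule, 1 cut → 2 fragments:
  1–64 → 64 bp
  65–121 → 57 bp
Sorted largest to smallest: 64, 57 bp.

64, 57 bp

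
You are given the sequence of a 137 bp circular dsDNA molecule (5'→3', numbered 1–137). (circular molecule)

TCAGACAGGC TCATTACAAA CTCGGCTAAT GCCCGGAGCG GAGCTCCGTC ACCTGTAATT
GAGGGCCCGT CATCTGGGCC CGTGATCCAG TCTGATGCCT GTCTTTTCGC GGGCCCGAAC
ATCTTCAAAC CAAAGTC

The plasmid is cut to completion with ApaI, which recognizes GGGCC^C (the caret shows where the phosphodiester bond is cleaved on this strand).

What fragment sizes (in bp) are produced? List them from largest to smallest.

ApaI sites (GGGCCC) start at positions 63, 76, 111.
ApaI cuts after base 5 of each site (before the last base), so after positions 67, 80, 115.
Circular molecule, 3 cuts → 3 fragments:
  68–80 → 13 bp
  81–115 → 35 bp
  116–137 then 1–67 → 22 + 67 = 89 bp
Sorted largest to smallest: 89, 35, 13 bp.

89, 35, 13 bp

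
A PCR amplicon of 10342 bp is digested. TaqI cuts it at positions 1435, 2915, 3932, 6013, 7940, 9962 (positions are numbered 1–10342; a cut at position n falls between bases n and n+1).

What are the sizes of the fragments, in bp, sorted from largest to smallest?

Linear molecule, 6 cuts → 7 fragments:
  1435 − 0 = 1435 bp
  2915 − 1435 = 1480 bp
  3932 − 2915 = 1017 bp
  6013 − 3932 = 2081 bp
  7940 − 6013 = 1927 bp
  9962 − 7940 = 2022 bp
  10342 − 9962 = 380 bp
Sorted largest to smallest: 2081, 2022, 1927, 1480, 1435, 1017, 380 bp.

2081, 2022, 1927, 1480, 1435, 1017, 380 bp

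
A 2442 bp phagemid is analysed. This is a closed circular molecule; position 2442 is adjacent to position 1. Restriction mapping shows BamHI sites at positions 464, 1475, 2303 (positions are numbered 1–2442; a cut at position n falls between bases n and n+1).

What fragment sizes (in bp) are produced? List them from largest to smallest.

Circular molecule, 3 cuts → 3 fragments:
  1475 − 464 = 1011 bp
  2303 − 1475 = 828 bp
  wrap: 2442 − 2303 + 464 = 603 bp
Sorted largest to smallest: 1011, 828, 603 bp.

1011, 828, 603 bp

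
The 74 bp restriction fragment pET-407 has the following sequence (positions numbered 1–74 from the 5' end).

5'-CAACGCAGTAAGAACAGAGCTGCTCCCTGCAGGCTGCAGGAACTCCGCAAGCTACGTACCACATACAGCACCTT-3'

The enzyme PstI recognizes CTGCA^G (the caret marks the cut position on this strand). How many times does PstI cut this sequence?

2

CTGCAG occurs starting at positions 27, 34.
PstI cuts at 2 sites.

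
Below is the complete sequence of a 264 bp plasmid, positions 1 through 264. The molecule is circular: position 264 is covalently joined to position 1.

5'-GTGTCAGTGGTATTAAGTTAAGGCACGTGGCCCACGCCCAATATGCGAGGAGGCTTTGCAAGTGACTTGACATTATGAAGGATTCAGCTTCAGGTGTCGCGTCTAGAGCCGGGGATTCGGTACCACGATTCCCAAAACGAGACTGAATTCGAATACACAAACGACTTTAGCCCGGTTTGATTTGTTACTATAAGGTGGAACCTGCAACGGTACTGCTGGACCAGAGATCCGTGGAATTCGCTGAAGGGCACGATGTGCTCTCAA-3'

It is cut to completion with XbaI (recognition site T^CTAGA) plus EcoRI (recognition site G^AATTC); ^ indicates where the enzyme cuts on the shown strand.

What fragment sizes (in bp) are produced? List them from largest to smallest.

132, 89, 43 bp

The XbaI site (TCTAGA) starts at position 102.
XbaI cuts after the first base of each site, so after position 102.
EcoRI sites (GAATTC) start at positions 145, 234.
EcoRI cuts after the first base of each site, so after positions 145, 234.
Combined cut positions: 102, 145, 234.
Circular molecule, 3 cuts → 3 fragments:
  103–145 → 43 bp
  146–234 → 89 bp
  235–264 then 1–102 → 30 + 102 = 132 bp
Sorted largest to smallest: 132, 89, 43 bp.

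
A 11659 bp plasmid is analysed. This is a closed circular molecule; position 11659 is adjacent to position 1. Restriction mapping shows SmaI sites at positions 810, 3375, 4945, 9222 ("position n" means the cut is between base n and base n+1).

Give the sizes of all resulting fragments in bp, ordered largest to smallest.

Circular molecule, 4 cuts → 4 fragments:
  3375 − 810 = 2565 bp
  4945 − 3375 = 1570 bp
  9222 − 4945 = 4277 bp
  wrap: 11659 − 9222 + 810 = 3247 bp
Sorted largest to smallest: 4277, 3247, 2565, 1570 bp.

4277, 3247, 2565, 1570 bp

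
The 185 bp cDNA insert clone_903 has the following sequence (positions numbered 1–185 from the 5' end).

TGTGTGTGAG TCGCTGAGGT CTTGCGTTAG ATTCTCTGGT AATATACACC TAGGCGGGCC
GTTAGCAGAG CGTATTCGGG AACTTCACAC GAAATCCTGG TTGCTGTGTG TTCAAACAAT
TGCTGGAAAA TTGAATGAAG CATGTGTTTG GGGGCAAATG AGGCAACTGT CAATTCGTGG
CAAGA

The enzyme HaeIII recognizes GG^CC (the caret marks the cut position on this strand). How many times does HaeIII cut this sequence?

1

GGCC occurs starting at position 57.
HaeIII cuts at 1 site.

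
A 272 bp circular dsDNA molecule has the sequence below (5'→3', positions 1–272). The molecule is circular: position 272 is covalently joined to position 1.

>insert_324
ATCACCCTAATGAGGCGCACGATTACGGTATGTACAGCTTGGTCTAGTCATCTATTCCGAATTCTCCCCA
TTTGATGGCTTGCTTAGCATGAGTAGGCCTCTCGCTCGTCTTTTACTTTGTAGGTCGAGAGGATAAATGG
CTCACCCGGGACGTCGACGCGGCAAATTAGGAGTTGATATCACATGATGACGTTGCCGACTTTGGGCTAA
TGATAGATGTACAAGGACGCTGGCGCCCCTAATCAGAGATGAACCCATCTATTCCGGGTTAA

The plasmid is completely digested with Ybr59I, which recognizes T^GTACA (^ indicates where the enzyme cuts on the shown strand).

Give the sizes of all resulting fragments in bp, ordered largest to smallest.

187, 85 bp

Ybr59I sites (TGTACA) start at positions 31, 218.
Ybr59I cuts after the first base of each site, so after positions 31, 218.
Circular molecule, 2 cuts → 2 fragments:
  32–218 → 187 bp
  219–272 then 1–31 → 54 + 31 = 85 bp
Sorted largest to smallest: 187, 85 bp.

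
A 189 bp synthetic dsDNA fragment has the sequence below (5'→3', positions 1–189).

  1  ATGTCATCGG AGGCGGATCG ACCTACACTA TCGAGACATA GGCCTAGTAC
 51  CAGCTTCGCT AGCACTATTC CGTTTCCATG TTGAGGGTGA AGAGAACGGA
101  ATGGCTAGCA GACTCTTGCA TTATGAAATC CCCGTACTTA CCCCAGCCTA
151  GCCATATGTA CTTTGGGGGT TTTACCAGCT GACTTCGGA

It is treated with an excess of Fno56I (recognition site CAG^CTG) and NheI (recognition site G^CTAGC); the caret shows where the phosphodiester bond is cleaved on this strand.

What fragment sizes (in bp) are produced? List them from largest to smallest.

74, 58, 46, 11 bp

The Fno56I site (CAGCTG) starts at position 176.
Fno56I cuts after base 3 of each site, so after position 178.
NheI sites (GCTAGC) start at positions 58, 104.
NheI cuts after the first base of each site, so after positions 58, 104.
Combined cut positions: 58, 104, 178.
Linear molecule, 3 cuts → 4 fragments:
  1–58 → 58 bp
  59–104 → 46 bp
  105–178 → 74 bp
  179–189 → 11 bp
Sorted largest to smallest: 74, 58, 46, 11 bp.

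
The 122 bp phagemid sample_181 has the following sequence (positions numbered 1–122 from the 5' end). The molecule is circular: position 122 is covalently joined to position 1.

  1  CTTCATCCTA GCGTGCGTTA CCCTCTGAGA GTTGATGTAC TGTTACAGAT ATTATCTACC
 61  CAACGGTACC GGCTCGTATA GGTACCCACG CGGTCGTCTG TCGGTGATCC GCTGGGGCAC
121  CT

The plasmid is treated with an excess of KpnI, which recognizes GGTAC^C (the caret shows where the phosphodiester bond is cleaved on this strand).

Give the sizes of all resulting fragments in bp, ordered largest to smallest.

106, 16 bp

KpnI sites (GGTACC) start at positions 65, 81.
KpnI cuts after base 5 of each site (before the last base), so after positions 69, 85.
Circular molecule, 2 cuts → 2 fragments:
  70–85 → 16 bp
  86–122 then 1–69 → 37 + 69 = 106 bp
Sorted largest to smallest: 106, 16 bp.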